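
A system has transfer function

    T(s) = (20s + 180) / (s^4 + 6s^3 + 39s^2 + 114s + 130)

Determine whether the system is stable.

stable

The denominator s^4 + 6s^3 + 39s^2 + 114s + 130 factors as (s^2 + 2s + 26)(s^2 + 4s + 5), giving poles at s = -1 + 5j, -1 - 5j, -2 + j, -2 - j.
Since all poles lie strictly in the left half-plane, the system is stable.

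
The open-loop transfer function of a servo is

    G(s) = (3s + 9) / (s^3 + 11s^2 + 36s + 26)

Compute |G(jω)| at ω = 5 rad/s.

Substitute s = j5: numerator = 9 + j15, denominator = -249 + j55.
|G(j5)| = |9 + j15| / |-249 + j55| = 17.493 / 255.00 ≈ 0.06860.

|G(j5)| ≈ 0.06860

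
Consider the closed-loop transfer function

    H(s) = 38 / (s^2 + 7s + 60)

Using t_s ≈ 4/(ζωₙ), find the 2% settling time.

t_s ≈ 1.143 s

Comparing s^2 + 7s + 60 to s^2 + 2ζωₙs + ωₙ²: ωₙ = √60 ≈ 7.746 rad/s and ζ = 7/(2·√60) ≈ 0.4518.
ζωₙ = 7/2 = 3.5, so t_s ≈ 4/(ζωₙ) = 4/3.5 ≈ 1.143 s.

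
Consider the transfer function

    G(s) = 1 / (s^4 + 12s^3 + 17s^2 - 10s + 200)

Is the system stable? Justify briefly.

The denominator s^4 + 12s^3 + 17s^2 - 10s + 200 factors as (s + 4)(s + 10)(s^2 - 2s + 5), giving poles at s = -4, -10, 1 ± 2j.
Since the pole(s) at s = 1 + 2j, 1 - 2j lie in the right half-plane, the system is unstable.

unstable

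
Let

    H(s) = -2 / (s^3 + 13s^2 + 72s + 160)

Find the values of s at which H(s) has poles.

s = -4 + 4j, -4 - 4j, -5

The poles are the roots of the denominator s^3 + 13s^2 + 72s + 160 = 0.
Trying s = -5: the polynomial evaluates to 0, so (s + 5) is a factor.
Dividing out leaves s^2 + 8s + 32 = 0.
The quadratic formula then gives s = -4 ± 4j.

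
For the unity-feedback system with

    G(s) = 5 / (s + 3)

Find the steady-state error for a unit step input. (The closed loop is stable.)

G(s) has no poles at the origin.
This is a Type 0 system. Kp = lim_{s→0} G(s) = 5/3.
e_ss = 1/(1 + Kp) = 1/(1 + 5/3) = 3/8 ≈ 0.3750.

e_ss = 0.3750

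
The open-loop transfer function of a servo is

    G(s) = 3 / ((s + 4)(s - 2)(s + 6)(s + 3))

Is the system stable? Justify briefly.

unstable

The poles can be read from the denominator factors: s = -4, 2, -6, -3.
Since the pole(s) at s = 2 lie in the right half-plane, the system is unstable.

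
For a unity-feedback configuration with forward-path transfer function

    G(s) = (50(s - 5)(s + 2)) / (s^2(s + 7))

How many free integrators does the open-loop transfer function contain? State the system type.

The denominator has 2 factors of s at the origin (free integrators), so this is a Type 2 system.

Type 2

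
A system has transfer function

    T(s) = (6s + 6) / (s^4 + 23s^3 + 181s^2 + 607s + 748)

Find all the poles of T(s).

The poles are the roots of the denominator s^4 + 23s^3 + 181s^2 + 607s + 748 = 0.
Trying s = -4: the polynomial evaluates to 0, so (s + 4) is a factor.
Dividing out leaves s^3 + 19s^2 + 105s + 187 = 0.
This factors further as (s^2 + 8s + 17)(s + 11) = 0.

s = -4 ± j, -4, -11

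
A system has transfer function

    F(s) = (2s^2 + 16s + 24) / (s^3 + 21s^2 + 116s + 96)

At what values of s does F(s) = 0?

Set the numerator to zero: 2s^2 + 16s + 24 = 0, i.e. 2·(s^2 + 8s + 12) = 0.
Factoring: (s + 2)(s + 6) = 0.

s = -2, -6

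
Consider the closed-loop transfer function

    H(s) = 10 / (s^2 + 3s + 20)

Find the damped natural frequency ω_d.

Comparing s^2 + 3s + 20 to s^2 + 2ζωₙs + ωₙ²: ωₙ = √20 ≈ 4.472 rad/s and ζ = 3/(2·√20) ≈ 0.3354.
ζωₙ = 3/2 = 1.5, so ω_d = ωₙ√(1−ζ²) = √(ωₙ² − (ζωₙ)²) = √(20 − 1.5²) = √17.75 ≈ 4.213 rad/s.

ω_d ≈ 4.213 rad/s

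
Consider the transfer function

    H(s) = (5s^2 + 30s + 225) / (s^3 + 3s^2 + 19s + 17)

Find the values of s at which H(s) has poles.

The poles are the roots of the denominator s^3 + 3s^2 + 19s + 17 = 0.
Trying s = -1: the polynomial evaluates to 0, so (s + 1) is a factor.
Dividing out leaves s^2 + 2s + 17 = 0.
The quadratic formula then gives s = -1 ± 4j.

s = -1 ± 4j, -1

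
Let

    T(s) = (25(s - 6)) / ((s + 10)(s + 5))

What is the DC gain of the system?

T(0) = -3

At s = 0 each factor (s + a) contributes a and each (s^2 + bs + c) contributes c.
T(0) = 25·(-6) / ((10) · (5)) = -150/50 = -3.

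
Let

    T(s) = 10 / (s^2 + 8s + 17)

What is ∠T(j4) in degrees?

At s = j4: numerator = 10, denominator = 1 + j32.
∠T = ∠num − ∠den = 0° − (88.210°) = -88.21°.

∠T(j4) ≈ -88.21°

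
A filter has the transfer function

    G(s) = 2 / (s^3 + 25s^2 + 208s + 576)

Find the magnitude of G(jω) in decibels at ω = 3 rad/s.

Substitute s = j3: numerator = 2, denominator = 351 + j597.
|G(j3)| = |2| / |351 + j597| = 2 / 692.54 ≈ 0.002888.
In decibels: 20·log₁₀(0.002888) ≈ -50.8 dB.

|G(j3)|_dB ≈ -50.8 dB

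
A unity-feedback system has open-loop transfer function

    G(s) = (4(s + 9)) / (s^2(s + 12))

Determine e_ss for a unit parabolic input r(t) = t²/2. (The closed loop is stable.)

e_ss = 0.3333

G(s) has 2 poles at the origin.
This is a Type 2 system. Ka = lim_{s→0} s^2·G(s) = 36/12 = 3.
e_ss = 1/Ka = 1/(3) = 1/3 ≈ 0.3333.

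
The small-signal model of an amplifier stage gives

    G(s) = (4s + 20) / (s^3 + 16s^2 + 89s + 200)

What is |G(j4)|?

|G(j4)| ≈ 0.08614

Substitute s = j4: numerator = 20 + j16, denominator = -56 + j292.
|G(j4)| = |20 + j16| / |-56 + j292| = 25.612 / 297.32 ≈ 0.08614.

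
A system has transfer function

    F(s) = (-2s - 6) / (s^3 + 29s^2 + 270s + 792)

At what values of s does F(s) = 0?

s = -3

Set the numerator to zero: -2s - 6 = 0, i.e. -2·(s + 3) = 0.
So s = -3.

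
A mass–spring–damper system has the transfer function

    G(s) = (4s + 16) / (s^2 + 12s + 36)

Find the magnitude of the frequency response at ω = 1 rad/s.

Substitute s = j1: numerator = 16 + j4, denominator = 35 + j12.
|G(j1)| = |16 + j4| / |35 + j12| = 16.492 / 37 ≈ 0.4457.

|G(j1)| ≈ 0.4457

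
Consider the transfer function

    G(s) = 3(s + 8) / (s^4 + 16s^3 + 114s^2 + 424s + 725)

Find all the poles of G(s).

The poles are the roots of the denominator s^4 + 16s^3 + 114s^2 + 424s + 725 = 0.
No real roots exist; factor into two real quadratics: (s^2 + 10s + 29)(s^2 + 6s + 25) = 0.
Each quadratic gives a conjugate pair via the quadratic formula.

s = -5 + 2j, -5 - 2j, -3 + 4j, -3 - 4j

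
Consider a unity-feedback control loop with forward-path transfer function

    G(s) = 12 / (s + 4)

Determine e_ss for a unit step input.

e_ss = 0.2500

G(s) has no poles at the origin.
This is a Type 0 system. Kp = lim_{s→0} G(s) = 12/4 = 3.
e_ss = 1/(1 + Kp) = 1/(1 + 3) = 1/4 ≈ 0.2500.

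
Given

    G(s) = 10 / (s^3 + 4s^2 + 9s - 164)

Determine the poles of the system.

s = -4 ± 5j, 4

The poles are the roots of the denominator s^3 + 4s^2 + 9s - 164 = 0.
Trying s = 4: the polynomial evaluates to 0, so (s - 4) is a factor.
Dividing out leaves s^2 + 8s + 41 = 0.
The quadratic formula then gives s = -4 ± 5j.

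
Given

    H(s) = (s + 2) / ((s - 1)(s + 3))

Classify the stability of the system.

The poles can be read from the denominator factors: s = 1, -3.
Since the pole(s) at s = 1 lie in the right half-plane, the system is unstable.

unstable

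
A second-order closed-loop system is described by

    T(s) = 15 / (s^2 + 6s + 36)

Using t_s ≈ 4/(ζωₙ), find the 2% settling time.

t_s ≈ 1.333 s

Comparing s^2 + 6s + 36 to s^2 + 2ζωₙs + ωₙ²: ωₙ = 6 rad/s and ζ = 6/(2·6) = 0.5.
ζωₙ = 6/2 = 3, so t_s ≈ 4/(ζωₙ) = 4/3 ≈ 1.333 s.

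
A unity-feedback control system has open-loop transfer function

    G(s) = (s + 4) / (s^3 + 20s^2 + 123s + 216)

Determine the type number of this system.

The denominator has no factor of s at the origin — no free integrator — so this is a Type 0 system.

Type 0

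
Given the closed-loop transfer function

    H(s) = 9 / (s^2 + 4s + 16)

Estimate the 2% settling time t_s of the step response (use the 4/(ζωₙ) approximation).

Comparing s^2 + 4s + 16 to s^2 + 2ζωₙs + ωₙ²: ωₙ = 4 rad/s and ζ = 4/(2·4) = 0.5.
ζωₙ = 4/2 = 2, so t_s ≈ 4/(ζωₙ) = 4/2 = 2 s.

t_s ≈ 2 s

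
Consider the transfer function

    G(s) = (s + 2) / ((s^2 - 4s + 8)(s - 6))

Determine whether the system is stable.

The poles can be read from the denominator factors: s = 2 + 2j, 2 - 2j, 6.
Since the pole(s) at s = 2 ± 2j, 6 lie in the right half-plane, the system is unstable.

unstable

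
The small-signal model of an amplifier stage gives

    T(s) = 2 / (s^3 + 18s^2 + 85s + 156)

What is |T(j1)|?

|T(j1)| ≈ 0.01238

Substitute s = j1: numerator = 2, denominator = 138 + j84.
|T(j1)| = |2| / |138 + j84| = 2 / 161.55 ≈ 0.01238.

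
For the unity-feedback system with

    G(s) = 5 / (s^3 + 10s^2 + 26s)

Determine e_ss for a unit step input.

G(s) has one pole at the origin.
This is a Type 1 system; for a step input the steady-state error is zero.

e_ss = 0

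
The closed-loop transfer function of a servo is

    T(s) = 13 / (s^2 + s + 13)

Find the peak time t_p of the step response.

Comparing s^2 + s + 13 to s^2 + 2ζωₙs + ωₙ²: ωₙ = √13 ≈ 3.606 rad/s and ζ = 1/(2·√13) ≈ 0.1387.
ζωₙ = 1/2 = 0.5, so ω_d = ωₙ√(1−ζ²) = √(ωₙ² − (ζωₙ)²) = √(13 − 0.5²) = √12.75 ≈ 3.571 rad/s.
t_p = π/ω_d = π/3.571 ≈ 0.8798 s.

t_p ≈ 0.8798 s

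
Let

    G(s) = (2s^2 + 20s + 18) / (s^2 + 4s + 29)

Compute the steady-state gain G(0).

Set s = 0: G(0) = (18) / (29) = 18/29.

G(0) = 18/29 ≈ 0.6207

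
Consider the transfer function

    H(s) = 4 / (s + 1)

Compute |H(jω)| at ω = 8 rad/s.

Substitute s = j8: numerator = 4, denominator = 1 + j8.
|H(j8)| = |4| / |1 + j8| = 4 / 8.0623 ≈ 0.4961.

|H(j8)| ≈ 0.4961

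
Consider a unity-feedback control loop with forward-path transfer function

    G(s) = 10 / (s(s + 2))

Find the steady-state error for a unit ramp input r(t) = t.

G(s) has one pole at the origin.
This is a Type 1 system. Kv = lim_{s→0} s·G(s) = 10/2 = 5.
e_ss = 1/Kv = 1/(5) = 1/5 ≈ 0.2000.

e_ss = 0.2000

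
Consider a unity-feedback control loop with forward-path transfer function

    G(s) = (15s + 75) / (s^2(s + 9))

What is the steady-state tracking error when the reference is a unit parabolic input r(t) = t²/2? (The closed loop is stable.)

G(s) has 2 poles at the origin.
This is a Type 2 system. Ka = lim_{s→0} s^2·G(s) = 75/9 = 25/3.
e_ss = 1/Ka = 1/(25/3) = 3/25 ≈ 0.1200.

e_ss = 0.1200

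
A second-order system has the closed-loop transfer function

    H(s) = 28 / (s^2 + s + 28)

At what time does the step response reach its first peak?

Comparing s^2 + s + 28 to s^2 + 2ζωₙs + ωₙ²: ωₙ = √28 ≈ 5.292 rad/s and ζ = 1/(2·√28) ≈ 0.09449.
ζωₙ = 1/2 = 0.5, so ω_d = ωₙ√(1−ζ²) = √(ωₙ² − (ζωₙ)²) = √(28 − 0.5²) = √27.75 ≈ 5.268 rad/s.
t_p = π/ω_d = π/5.268 ≈ 0.5964 s.

t_p ≈ 0.5964 s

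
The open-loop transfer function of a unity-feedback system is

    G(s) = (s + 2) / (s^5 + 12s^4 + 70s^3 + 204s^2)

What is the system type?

Factor s from the denominator: s^5 + 12s^4 + 70s^3 + 204s^2 = s^2·(s^3 + 12s^2 + 70s + 204).
There are 2 poles at the origin, so the system is Type 2.

Type 2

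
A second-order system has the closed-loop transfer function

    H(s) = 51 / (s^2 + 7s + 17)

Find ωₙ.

Compare the denominator to the standard form s^2 + 2ζωₙs + ωₙ².
ωₙ² = 17, so ωₙ = √17 ≈ 4.123 rad/s.

ωₙ ≈ 4.123 rad/s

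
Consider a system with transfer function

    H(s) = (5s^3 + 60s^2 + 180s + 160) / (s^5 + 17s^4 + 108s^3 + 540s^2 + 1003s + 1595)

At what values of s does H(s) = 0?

Set the numerator to zero: 5s^3 + 60s^2 + 180s + 160 = 0, i.e. 5·(s^3 + 12s^2 + 36s + 32) = 0.
Factoring: (s + 8)(s + 2)^2 = 0.

s = -8, -2, -2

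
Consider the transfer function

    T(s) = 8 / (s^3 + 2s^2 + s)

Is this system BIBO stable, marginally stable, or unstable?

marginally stable

The denominator s^3 + 2s^2 + s factors as s(s + 1)^2, giving poles at s = 0, -1, -1.
Since the simple pole(s) at s = 0 lie on the jω-axis with none in the right half-plane, the system is marginally stable.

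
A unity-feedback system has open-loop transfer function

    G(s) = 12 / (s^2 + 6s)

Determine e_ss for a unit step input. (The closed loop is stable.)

e_ss = 0

G(s) has one pole at the origin.
This is a Type 1 system; for a step input the steady-state error is zero.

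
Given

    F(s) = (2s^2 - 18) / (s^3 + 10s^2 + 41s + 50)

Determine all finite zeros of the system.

s = 3, -3

Set the numerator to zero: 2s^2 - 18 = 0, i.e. 2·(s^2 - 9) = 0.
Factoring: (s - 3)(s + 3) = 0.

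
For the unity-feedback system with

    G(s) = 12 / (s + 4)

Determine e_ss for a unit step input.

e_ss = 0.2500

G(s) has no poles at the origin.
This is a Type 0 system. Kp = lim_{s→0} G(s) = 12/4 = 3.
e_ss = 1/(1 + Kp) = 1/(1 + 3) = 1/4 ≈ 0.2500.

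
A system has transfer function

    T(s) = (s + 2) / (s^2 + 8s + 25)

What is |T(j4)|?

Substitute s = j4: numerator = 2 + j4, denominator = 9 + j32.
|T(j4)| = |2 + j4| / |9 + j32| = 4.4721 / 33.242 ≈ 0.1345.

|T(j4)| ≈ 0.1345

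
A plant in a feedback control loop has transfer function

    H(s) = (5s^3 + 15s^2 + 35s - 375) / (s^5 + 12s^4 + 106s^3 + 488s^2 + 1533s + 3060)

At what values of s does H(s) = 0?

Set the numerator to zero: 5s^3 + 15s^2 + 35s - 375 = 0, i.e. 5·(s^3 + 3s^2 + 7s - 75) = 0.
Factoring: (s - 3)(s^2 + 6s + 25) = 0.

s = 3, -3 ± 4j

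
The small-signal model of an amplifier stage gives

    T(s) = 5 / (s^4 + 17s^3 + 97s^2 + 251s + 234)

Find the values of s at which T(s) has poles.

The poles are the roots of the denominator s^4 + 17s^3 + 97s^2 + 251s + 234 = 0.
Trying s = -2: the polynomial evaluates to 0, so (s + 2) is a factor.
Dividing out leaves s^3 + 15s^2 + 67s + 117 = 0.
This factors further as (s^2 + 6s + 13)(s + 9) = 0.

s = -3 ± 2j, -2, -9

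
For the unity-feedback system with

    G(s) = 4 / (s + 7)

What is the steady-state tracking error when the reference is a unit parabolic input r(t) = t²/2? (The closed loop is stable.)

e_ss = ∞

G(s) has no poles at the origin.
This is a Type 0 system; Ka = lim_{s→0} s^2·G(s) = 0, so the steady-state error for a parabola input is infinite.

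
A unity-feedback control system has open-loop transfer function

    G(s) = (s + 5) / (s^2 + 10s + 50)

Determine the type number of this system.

Type 0

The denominator has no factor of s at the origin — no free integrator — so this is a Type 0 system.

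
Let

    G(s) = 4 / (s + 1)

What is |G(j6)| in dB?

Substitute s = j6: numerator = 4, denominator = 1 + j6.
|G(j6)| = |4| / |1 + j6| = 4 / 6.0828 ≈ 0.6576.
In decibels: 20·log₁₀(0.6576) ≈ -3.64 dB.

|G(j6)|_dB ≈ -3.64 dB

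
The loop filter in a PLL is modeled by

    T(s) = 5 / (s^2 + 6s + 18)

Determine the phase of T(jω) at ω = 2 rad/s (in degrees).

At s = j2: numerator = 5, denominator = 14 + j12.
∠T = ∠num − ∠den = 0° − (40.601°) = -40.60°.

∠T(j2) ≈ -40.60°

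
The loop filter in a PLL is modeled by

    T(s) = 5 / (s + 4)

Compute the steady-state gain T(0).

T(0) = 5/4 ≈ 1.250

Set s = 0: T(0) = (5) / (4) = 5/4.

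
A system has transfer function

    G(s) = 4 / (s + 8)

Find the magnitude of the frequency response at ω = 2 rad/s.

|G(j2)| ≈ 0.4851

Substitute s = j2: numerator = 4, denominator = 8 + j2.
|G(j2)| = |4| / |8 + j2| = 4 / 8.2462 ≈ 0.4851.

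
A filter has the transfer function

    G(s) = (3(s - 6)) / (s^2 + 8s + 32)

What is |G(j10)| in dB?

Substitute s = j10: numerator = -18 + j30, denominator = -68 + j80.
|G(j10)| = |-18 + j30| / |-68 + j80| = 34.986 / 105.00 ≈ 0.3332.
In decibels: 20·log₁₀(0.3332) ≈ -9.55 dB.

|G(j10)|_dB ≈ -9.55 dB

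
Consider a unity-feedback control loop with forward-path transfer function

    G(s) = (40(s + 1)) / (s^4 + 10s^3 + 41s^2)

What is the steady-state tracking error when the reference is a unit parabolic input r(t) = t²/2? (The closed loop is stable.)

G(s) has 2 poles at the origin.
This is a Type 2 system. Ka = lim_{s→0} s^2·G(s) = 40/41.
e_ss = 1/Ka = 1/(40/41) = 41/40 ≈ 1.025.

e_ss = 1.025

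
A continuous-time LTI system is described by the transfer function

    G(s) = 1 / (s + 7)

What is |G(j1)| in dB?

|G(j1)|_dB ≈ -17.0 dB

Substitute s = j1: numerator = 1, denominator = 7 + j1.
|G(j1)| = |1| / |7 + j1| = 1 / 7.0711 ≈ 0.1414.
In decibels: 20·log₁₀(0.1414) ≈ -17.0 dB.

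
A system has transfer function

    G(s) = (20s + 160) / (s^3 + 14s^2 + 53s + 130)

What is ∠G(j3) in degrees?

∠G(j3) ≈ -67.71°

At s = j3: numerator = 160 + j60, denominator = 4 + j132.
∠G = ∠num − ∠den = 20.556° − (88.264°) = -67.71°.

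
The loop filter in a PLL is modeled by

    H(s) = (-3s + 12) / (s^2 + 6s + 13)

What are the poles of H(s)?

The poles are the roots of the denominator s^2 + 6s + 13 = 0.
Using the quadratic formula: s = (-6 ± √(-16))/2 = -3 ± 2j.

s = -3 ± 2j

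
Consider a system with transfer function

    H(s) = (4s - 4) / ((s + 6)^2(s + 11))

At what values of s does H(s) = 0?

Set the numerator to zero: 4s - 4 = 0, i.e. 4·(s - 1) = 0.
So s = 1.

s = 1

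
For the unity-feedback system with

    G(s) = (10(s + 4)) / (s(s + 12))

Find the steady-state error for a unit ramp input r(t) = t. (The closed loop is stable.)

e_ss = 0.3000

G(s) has one pole at the origin.
This is a Type 1 system. Kv = lim_{s→0} s·G(s) = 40/12 = 10/3.
e_ss = 1/Kv = 1/(10/3) = 3/10 ≈ 0.3000.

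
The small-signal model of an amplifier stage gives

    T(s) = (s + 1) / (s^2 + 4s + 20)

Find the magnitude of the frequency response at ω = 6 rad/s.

Substitute s = j6: numerator = 1 + j6, denominator = -16 + j24.
|T(j6)| = |1 + j6| / |-16 + j24| = 6.0828 / 28.844 ≈ 0.2109.

|T(j6)| ≈ 0.2109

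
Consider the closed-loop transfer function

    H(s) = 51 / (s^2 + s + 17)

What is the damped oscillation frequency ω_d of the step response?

ω_d ≈ 4.093 rad/s

Comparing s^2 + s + 17 to s^2 + 2ζωₙs + ωₙ²: ωₙ = √17 ≈ 4.123 rad/s and ζ = 1/(2·√17) ≈ 0.1213.
ζωₙ = 1/2 = 0.5, so ω_d = ωₙ√(1−ζ²) = √(ωₙ² − (ζωₙ)²) = √(17 − 0.5²) = √16.75 ≈ 4.093 rad/s.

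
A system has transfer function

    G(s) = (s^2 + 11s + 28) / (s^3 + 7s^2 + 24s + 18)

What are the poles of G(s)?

s = -3 + 3j, -3 - 3j, -1

The poles are the roots of the denominator s^3 + 7s^2 + 24s + 18 = 0.
Trying s = -1: the polynomial evaluates to 0, so (s + 1) is a factor.
Dividing out leaves s^2 + 6s + 18 = 0.
The quadratic formula then gives s = -3 ± 3j.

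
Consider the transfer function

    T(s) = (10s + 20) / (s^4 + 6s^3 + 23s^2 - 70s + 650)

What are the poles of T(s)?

s = 2 ± 3j, -5 ± 5j

The poles are the roots of the denominator s^4 + 6s^3 + 23s^2 - 70s + 650 = 0.
No real roots exist; factor into two real quadratics: (s^2 - 4s + 13)(s^2 + 10s + 50) = 0.
Each quadratic gives a conjugate pair via the quadratic formula.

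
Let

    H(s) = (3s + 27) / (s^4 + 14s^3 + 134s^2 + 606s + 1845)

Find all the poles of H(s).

The poles are the roots of the denominator s^4 + 14s^3 + 134s^2 + 606s + 1845 = 0.
No real roots exist; factor into two real quadratics: (s^2 + 8s + 41)(s^2 + 6s + 45) = 0.
Each quadratic gives a conjugate pair via the quadratic formula.

s = -4 ± 5j, -3 ± 6j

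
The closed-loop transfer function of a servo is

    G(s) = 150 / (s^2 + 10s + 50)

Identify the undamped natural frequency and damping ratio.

ωₙ ≈ 7.071 rad/s, ζ ≈ 0.7071

Compare the denominator to the standard form s^2 + 2ζωₙs + ωₙ².
ωₙ² = 50, so ωₙ = √50 ≈ 7.071 rad/s.
2ζωₙ = 10, so ζ = 10/(2·√50) ≈ 0.7071.
With ζ = 0.7071 the response is underdamped.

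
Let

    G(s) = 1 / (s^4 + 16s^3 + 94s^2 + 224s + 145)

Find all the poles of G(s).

s = -5 ± 2j, -5, -1

The poles are the roots of the denominator s^4 + 16s^3 + 94s^2 + 224s + 145 = 0.
Trying s = -5: the polynomial evaluates to 0, so (s + 5) is a factor.
Dividing out leaves s^3 + 11s^2 + 39s + 29 = 0.
This factors further as (s^2 + 10s + 29)(s + 1) = 0.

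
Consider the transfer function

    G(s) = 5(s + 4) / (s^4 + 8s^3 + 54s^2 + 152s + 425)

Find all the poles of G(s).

s = -3 + 4j, -3 - 4j, -1 + 4j, -1 - 4j

The poles are the roots of the denominator s^4 + 8s^3 + 54s^2 + 152s + 425 = 0.
No real roots exist; factor into two real quadratics: (s^2 + 6s + 25)(s^2 + 2s + 17) = 0.
Each quadratic gives a conjugate pair via the quadratic formula.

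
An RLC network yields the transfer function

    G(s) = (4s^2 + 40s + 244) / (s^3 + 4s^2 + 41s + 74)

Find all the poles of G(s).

s = -1 ± 6j, -2

The poles are the roots of the denominator s^3 + 4s^2 + 41s + 74 = 0.
Trying s = -2: the polynomial evaluates to 0, so (s + 2) is a factor.
Dividing out leaves s^2 + 2s + 37 = 0.
The quadratic formula then gives s = -1 ± 6j.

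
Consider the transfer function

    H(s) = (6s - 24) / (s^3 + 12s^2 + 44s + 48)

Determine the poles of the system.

s = -4, -2, -6

The poles are the roots of the denominator s^3 + 12s^2 + 44s + 48 = 0.
Trying s = -4: the polynomial evaluates to 0, so (s + 4) is a factor.
Dividing out leaves s^2 + 8s + 12 = 0.
Factoring the quadratic: (s + 2)(s + 6) = 0.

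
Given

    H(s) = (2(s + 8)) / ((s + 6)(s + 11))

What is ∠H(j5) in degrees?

At s = j5: numerator = 16 + j10, denominator = 41 + j85.
∠H = ∠num − ∠den = 32.005° − (64.250°) = -32.24°.

∠H(j5) ≈ -32.24°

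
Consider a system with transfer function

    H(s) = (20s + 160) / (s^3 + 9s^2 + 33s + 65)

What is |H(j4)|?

|H(j4)| ≈ 1.716

Substitute s = j4: numerator = 160 + j80, denominator = -79 + j68.
|H(j4)| = |160 + j80| / |-79 + j68| = 178.89 / 104.24 ≈ 1.716.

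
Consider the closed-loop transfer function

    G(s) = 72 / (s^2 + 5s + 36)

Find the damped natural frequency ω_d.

ω_d ≈ 5.454 rad/s

Comparing s^2 + 5s + 36 to s^2 + 2ζωₙs + ωₙ²: ωₙ = 6 rad/s and ζ = 5/(2·6) ≈ 0.4167.
ζωₙ = 5/2 = 2.5, so ω_d = ωₙ√(1−ζ²) = √(ωₙ² − (ζωₙ)²) = √(36 − 2.5²) = √29.75 ≈ 5.454 rad/s.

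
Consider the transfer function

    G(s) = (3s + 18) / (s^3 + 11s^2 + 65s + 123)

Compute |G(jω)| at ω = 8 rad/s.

Substitute s = j8: numerator = 18 + j24, denominator = -581 + j8.
|G(j8)| = |18 + j24| / |-581 + j8| = 30 / 581.06 ≈ 0.05163.

|G(j8)| ≈ 0.05163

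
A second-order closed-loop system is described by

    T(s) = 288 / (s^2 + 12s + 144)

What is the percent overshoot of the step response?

Comparing s^2 + 12s + 144 to s^2 + 2ζωₙs + ωₙ²: ωₙ = 12 rad/s and ζ = 12/(2·12) = 0.5.
%OS = 100·exp(−πζ/√(1−ζ²)) = 100·exp(−π·0.5/√(1−0.5²)) ≈ 16.3%.

%OS ≈ 16.3%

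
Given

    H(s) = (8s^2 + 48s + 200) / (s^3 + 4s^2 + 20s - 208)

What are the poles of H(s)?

s = -4 + 6j, -4 - 6j, 4

The poles are the roots of the denominator s^3 + 4s^2 + 20s - 208 = 0.
Trying s = 4: the polynomial evaluates to 0, so (s - 4) is a factor.
Dividing out leaves s^2 + 8s + 52 = 0.
The quadratic formula then gives s = -4 ± 6j.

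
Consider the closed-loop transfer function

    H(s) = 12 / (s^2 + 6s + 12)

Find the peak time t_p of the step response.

Comparing s^2 + 6s + 12 to s^2 + 2ζωₙs + ωₙ²: ωₙ = √12 ≈ 3.464 rad/s and ζ = 6/(2·√12) ≈ 0.8660.
ζωₙ = 6/2 = 3, so ω_d = ωₙ√(1−ζ²) = √(ωₙ² − (ζωₙ)²) = √(12 − 3²) = √3 ≈ 1.732 rad/s.
t_p = π/ω_d = π/1.732 ≈ 1.814 s.

t_p ≈ 1.814 s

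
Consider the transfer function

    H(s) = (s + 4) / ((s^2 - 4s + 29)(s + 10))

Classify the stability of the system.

The poles can be read from the denominator factors: s = 2 ± 5j, -10.
Since the pole(s) at s = 2 ± 5j lie in the right half-plane, the system is unstable.

unstable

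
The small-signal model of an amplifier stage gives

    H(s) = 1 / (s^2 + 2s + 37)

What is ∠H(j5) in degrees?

∠H(j5) ≈ -39.81°

At s = j5: numerator = 1, denominator = 12 + j10.
∠H = ∠num − ∠den = 0° − (39.806°) = -39.81°.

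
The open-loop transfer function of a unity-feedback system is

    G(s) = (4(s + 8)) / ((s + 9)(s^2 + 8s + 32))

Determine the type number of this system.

Type 0

The denominator has no factor of s at the origin — no free integrator — so this is a Type 0 system.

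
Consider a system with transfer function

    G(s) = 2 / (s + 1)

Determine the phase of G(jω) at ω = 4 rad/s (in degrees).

At s = j4: numerator = 2, denominator = 1 + j4.
∠G = ∠num − ∠den = 0° − (75.964°) = -75.96°.

∠G(j4) ≈ -75.96°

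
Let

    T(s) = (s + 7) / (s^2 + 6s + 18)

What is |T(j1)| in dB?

|T(j1)|_dB ≈ -8.13 dB

Substitute s = j1: numerator = 7 + j1, denominator = 17 + j6.
|T(j1)| = |7 + j1| / |17 + j6| = 7.0711 / 18.028 ≈ 0.3922.
In decibels: 20·log₁₀(0.3922) ≈ -8.13 dB.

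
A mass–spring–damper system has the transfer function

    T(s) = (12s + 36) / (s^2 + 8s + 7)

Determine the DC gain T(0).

T(0) = 36/7 ≈ 5.143

Set s = 0: T(0) = (36) / (7) = 36/7.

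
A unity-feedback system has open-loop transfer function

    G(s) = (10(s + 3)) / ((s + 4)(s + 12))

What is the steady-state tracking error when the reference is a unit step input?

G(s) has no poles at the origin.
This is a Type 0 system. Kp = lim_{s→0} G(s) = 30/48 = 5/8.
e_ss = 1/(1 + Kp) = 1/(1 + 5/8) = 8/13 ≈ 0.6154.

e_ss = 0.6154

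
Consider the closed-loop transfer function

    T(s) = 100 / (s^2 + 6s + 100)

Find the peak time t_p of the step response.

Comparing s^2 + 6s + 100 to s^2 + 2ζωₙs + ωₙ²: ωₙ = 10 rad/s and ζ = 6/(2·10) = 0.3.
ζωₙ = 6/2 = 3, so ω_d = ωₙ√(1−ζ²) = √(ωₙ² − (ζωₙ)²) = √(100 − 3²) = √91 ≈ 9.539 rad/s.
t_p = π/ω_d = π/9.539 ≈ 0.3293 s.

t_p ≈ 0.3293 s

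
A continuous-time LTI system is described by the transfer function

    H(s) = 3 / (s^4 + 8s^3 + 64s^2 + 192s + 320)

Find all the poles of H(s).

s = -2 + 6j, -2 - 6j, -2 + 2j, -2 - 2j

The poles are the roots of the denominator s^4 + 8s^3 + 64s^2 + 192s + 320 = 0.
No real roots exist; factor into two real quadratics: (s^2 + 4s + 40)(s^2 + 4s + 8) = 0.
Each quadratic gives a conjugate pair via the quadratic formula.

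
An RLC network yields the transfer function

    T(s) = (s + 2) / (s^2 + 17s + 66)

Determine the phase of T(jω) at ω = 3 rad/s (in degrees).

At s = j3: numerator = 2 + j3, denominator = 57 + j51.
∠T = ∠num − ∠den = 56.310° − (41.820°) = 14.49°.

∠T(j3) ≈ 14.49°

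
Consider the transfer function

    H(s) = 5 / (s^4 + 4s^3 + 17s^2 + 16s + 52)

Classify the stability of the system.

marginally stable

The denominator s^4 + 4s^3 + 17s^2 + 16s + 52 factors as (s^2 + 4)(s^2 + 4s + 13), giving poles at s = ±2j, -2 ± 3j.
Since the simple pole(s) at s = ±2j lie on the jω-axis with none in the right half-plane, the system is marginally stable.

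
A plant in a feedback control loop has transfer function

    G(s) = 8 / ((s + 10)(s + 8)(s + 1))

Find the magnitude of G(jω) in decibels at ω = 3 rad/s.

Substitute s = j3: numerator = 8, denominator = -91 + j267.
|G(j3)| = |8| / |-91 + j267| = 8 / 282.08 ≈ 0.02836.
In decibels: 20·log₁₀(0.02836) ≈ -30.9 dB.

|G(j3)|_dB ≈ -30.9 dB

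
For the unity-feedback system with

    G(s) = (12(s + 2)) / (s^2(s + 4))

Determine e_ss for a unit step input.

e_ss = 0

G(s) has 2 poles at the origin.
This is a Type 2 system; for a step input the steady-state error is zero.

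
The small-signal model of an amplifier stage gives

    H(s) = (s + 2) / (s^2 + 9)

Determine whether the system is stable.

marginally stable

The denominator s^2 + 9 factors as (s^2 + 9), giving poles at s = 3j, -3j.
Since the simple pole(s) at s = ±3j lie on the jω-axis with none in the right half-plane, the system is marginally stable.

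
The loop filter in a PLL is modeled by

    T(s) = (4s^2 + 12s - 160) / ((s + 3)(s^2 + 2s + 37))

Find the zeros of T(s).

s = 5, -8

Set the numerator to zero: 4s^2 + 12s - 160 = 0, i.e. 4·(s^2 + 3s - 40) = 0.
Factoring: (s - 5)(s + 8) = 0.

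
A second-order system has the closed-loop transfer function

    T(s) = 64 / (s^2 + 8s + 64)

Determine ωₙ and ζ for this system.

Compare the denominator to the standard form s^2 + 2ζωₙs + ωₙ².
ωₙ² = 64, so ωₙ = 8 rad/s.
2ζωₙ = 8, so ζ = 8/(2·8) = 0.5.
With ζ = 0.5 the response is underdamped.

ωₙ = 8 rad/s, ζ = 0.5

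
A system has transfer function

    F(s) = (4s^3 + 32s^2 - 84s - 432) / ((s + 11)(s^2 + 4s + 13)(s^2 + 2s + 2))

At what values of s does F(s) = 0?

Set the numerator to zero: 4s^3 + 32s^2 - 84s - 432 = 0, i.e. 4·(s^3 + 8s^2 - 21s - 108) = 0.
Factoring: (s + 3)(s + 9)(s - 4) = 0.

s = -3, -9, 4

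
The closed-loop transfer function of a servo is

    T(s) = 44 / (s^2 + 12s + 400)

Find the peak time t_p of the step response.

Comparing s^2 + 12s + 400 to s^2 + 2ζωₙs + ωₙ²: ωₙ = 20 rad/s and ζ = 12/(2·20) = 0.3.
ζωₙ = 12/2 = 6, so ω_d = ωₙ√(1−ζ²) = √(ωₙ² − (ζωₙ)²) = √(400 − 6²) = √364 ≈ 19.08 rad/s.
t_p = π/ω_d = π/19.08 ≈ 0.1647 s.

t_p ≈ 0.1647 s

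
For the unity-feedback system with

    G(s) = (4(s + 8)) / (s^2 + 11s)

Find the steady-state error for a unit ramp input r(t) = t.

e_ss = 0.3438

G(s) has one pole at the origin.
This is a Type 1 system. Kv = lim_{s→0} s·G(s) = 32/11.
e_ss = 1/Kv = 1/(32/11) = 11/32 ≈ 0.3438.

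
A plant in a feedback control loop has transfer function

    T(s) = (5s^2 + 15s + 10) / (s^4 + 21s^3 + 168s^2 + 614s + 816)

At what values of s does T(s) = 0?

Set the numerator to zero: 5s^2 + 15s + 10 = 0, i.e. 5·(s^2 + 3s + 2) = 0.
Factoring: (s + 2)(s + 1) = 0.

s = -2, -1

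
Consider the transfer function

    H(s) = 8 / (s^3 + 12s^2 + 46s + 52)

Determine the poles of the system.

s = -5 ± j, -2

The poles are the roots of the denominator s^3 + 12s^2 + 46s + 52 = 0.
Trying s = -2: the polynomial evaluates to 0, so (s + 2) is a factor.
Dividing out leaves s^2 + 10s + 26 = 0.
The quadratic formula then gives s = -5 ± 1j.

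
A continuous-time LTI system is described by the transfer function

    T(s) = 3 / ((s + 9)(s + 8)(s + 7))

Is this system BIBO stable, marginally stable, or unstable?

The poles can be read from the denominator factors: s = -9, -8, -7.
Since all poles lie strictly in the left half-plane, the system is stable.

stable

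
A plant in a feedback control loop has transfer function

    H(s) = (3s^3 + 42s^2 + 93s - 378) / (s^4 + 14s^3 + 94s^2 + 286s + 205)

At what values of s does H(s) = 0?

s = -9, 2, -7

Set the numerator to zero: 3s^3 + 42s^2 + 93s - 378 = 0, i.e. 3·(s^3 + 14s^2 + 31s - 126) = 0.
Factoring: (s + 9)(s - 2)(s + 7) = 0.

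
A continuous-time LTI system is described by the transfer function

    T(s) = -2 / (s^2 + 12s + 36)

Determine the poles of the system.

The poles are the roots of the denominator s^2 + 12s + 36 = 0.
Factoring: (s + 6)^2 = 0, so s = -6 and s = -6.

s = -6, -6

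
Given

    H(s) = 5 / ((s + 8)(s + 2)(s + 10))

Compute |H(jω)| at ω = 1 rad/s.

|H(j1)| ≈ 0.02760

Substitute s = j1: numerator = 5, denominator = 140 + j115.
|H(j1)| = |5| / |140 + j115| = 5 / 181.18 ≈ 0.02760.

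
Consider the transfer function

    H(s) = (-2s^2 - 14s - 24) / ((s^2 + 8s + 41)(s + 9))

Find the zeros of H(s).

Set the numerator to zero: -2s^2 - 14s - 24 = 0, i.e. -2·(s^2 + 7s + 12) = 0.
Factoring: (s + 4)(s + 3) = 0.

s = -4, -3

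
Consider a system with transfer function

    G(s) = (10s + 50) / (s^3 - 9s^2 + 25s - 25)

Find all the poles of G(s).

s = 2 ± j, 5

The poles are the roots of the denominator s^3 - 9s^2 + 25s - 25 = 0.
Trying s = 5: the polynomial evaluates to 0, so (s - 5) is a factor.
Dividing out leaves s^2 - 4s + 5 = 0.
The quadratic formula then gives s = 2 ± 1j.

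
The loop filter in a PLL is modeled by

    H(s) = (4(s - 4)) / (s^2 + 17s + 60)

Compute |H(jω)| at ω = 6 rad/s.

Substitute s = j6: numerator = -16 + j24, denominator = 24 + j102.
|H(j6)| = |-16 + j24| / |24 + j102| = 28.844 / 104.79 ≈ 0.2753.

|H(j6)| ≈ 0.2753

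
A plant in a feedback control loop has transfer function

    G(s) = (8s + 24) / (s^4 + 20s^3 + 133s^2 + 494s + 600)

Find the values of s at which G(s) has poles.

s = -2, -12, -3 + 4j, -3 - 4j

The poles are the roots of the denominator s^4 + 20s^3 + 133s^2 + 494s + 600 = 0.
Trying s = -2: the polynomial evaluates to 0, so (s + 2) is a factor.
Dividing out leaves s^3 + 18s^2 + 97s + 300 = 0.
This factors further as (s + 12)(s^2 + 6s + 25) = 0.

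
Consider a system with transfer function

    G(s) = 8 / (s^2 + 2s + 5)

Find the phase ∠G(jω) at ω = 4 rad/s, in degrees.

At s = j4: numerator = 8, denominator = -11 + j8.
∠G = ∠num − ∠den = 0° − (143.97°) = -144.0°.

∠G(j4) ≈ -144.0°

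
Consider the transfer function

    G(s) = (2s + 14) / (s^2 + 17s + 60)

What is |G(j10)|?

Substitute s = j10: numerator = 14 + j20, denominator = -40 + j170.
|G(j10)| = |14 + j20| / |-40 + j170| = 24.413 / 174.64 ≈ 0.1398.

|G(j10)| ≈ 0.1398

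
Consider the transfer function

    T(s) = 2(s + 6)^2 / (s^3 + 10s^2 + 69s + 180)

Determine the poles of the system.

s = -4, -3 + 6j, -3 - 6j

The poles are the roots of the denominator s^3 + 10s^2 + 69s + 180 = 0.
Trying s = -4: the polynomial evaluates to 0, so (s + 4) is a factor.
Dividing out leaves s^2 + 6s + 45 = 0.
The quadratic formula then gives s = -3 ± 6j.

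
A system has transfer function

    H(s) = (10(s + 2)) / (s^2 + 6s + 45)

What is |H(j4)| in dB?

|H(j4)|_dB ≈ 1.50 dB

Substitute s = j4: numerator = 20 + j40, denominator = 29 + j24.
|H(j4)| = |20 + j40| / |29 + j24| = 44.721 / 37.643 ≈ 1.188.
In decibels: 20·log₁₀(1.188) ≈ 1.50 dB.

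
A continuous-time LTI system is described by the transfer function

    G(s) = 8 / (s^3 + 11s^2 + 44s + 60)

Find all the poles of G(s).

s = -4 + 2j, -4 - 2j, -3

The poles are the roots of the denominator s^3 + 11s^2 + 44s + 60 = 0.
Trying s = -3: the polynomial evaluates to 0, so (s + 3) is a factor.
Dividing out leaves s^2 + 8s + 20 = 0.
The quadratic formula then gives s = -4 ± 2j.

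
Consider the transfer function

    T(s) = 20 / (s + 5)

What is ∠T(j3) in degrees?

At s = j3: numerator = 20, denominator = 5 + j3.
∠T = ∠num − ∠den = 0° − (30.964°) = -30.96°.

∠T(j3) ≈ -30.96°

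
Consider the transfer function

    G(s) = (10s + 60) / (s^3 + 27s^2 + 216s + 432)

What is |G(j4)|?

Substitute s = j4: numerator = 60 + j40, denominator = j800.
|G(j4)| = |60 + j40| / |j800| = 72.111 / 800 ≈ 0.09014.

|G(j4)| ≈ 0.09014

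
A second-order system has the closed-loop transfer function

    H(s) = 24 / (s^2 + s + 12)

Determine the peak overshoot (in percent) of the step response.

%OS ≈ 63.2%

Comparing s^2 + s + 12 to s^2 + 2ζωₙs + ωₙ²: ωₙ = √12 ≈ 3.464 rad/s and ζ = 1/(2·√12) ≈ 0.1443.
%OS = 100·exp(−πζ/√(1−ζ²)) = 100·exp(−π·0.1443/√(1−0.1443²)) ≈ 63.2%.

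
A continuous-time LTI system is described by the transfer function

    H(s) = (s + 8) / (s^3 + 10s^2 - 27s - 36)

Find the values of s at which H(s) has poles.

s = -1, 3, -12

The poles are the roots of the denominator s^3 + 10s^2 - 27s - 36 = 0.
Trying s = -1: the polynomial evaluates to 0, so (s + 1) is a factor.
Dividing out leaves s^2 + 9s - 36 = 0.
Factoring the quadratic: (s - 3)(s + 12) = 0.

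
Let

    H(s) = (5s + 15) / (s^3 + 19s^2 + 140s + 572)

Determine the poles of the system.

The poles are the roots of the denominator s^3 + 19s^2 + 140s + 572 = 0.
Trying s = -11: the polynomial evaluates to 0, so (s + 11) is a factor.
Dividing out leaves s^2 + 8s + 52 = 0.
The quadratic formula then gives s = -4 ± 6j.

s = -4 ± 6j, -11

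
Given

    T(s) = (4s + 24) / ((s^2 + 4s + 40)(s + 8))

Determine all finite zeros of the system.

s = -6

Set the numerator to zero: 4s + 24 = 0, i.e. 4·(s + 6) = 0.
So s = -6.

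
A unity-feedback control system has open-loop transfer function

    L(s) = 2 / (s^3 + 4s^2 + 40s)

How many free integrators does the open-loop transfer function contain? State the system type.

Type 1

Factor s from the denominator: s^3 + 4s^2 + 40s = s·(s^2 + 4s + 40).
There is 1 pole at the origin, so the system is Type 1.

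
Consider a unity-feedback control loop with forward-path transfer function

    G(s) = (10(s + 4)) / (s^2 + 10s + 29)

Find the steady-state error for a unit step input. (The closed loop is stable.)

e_ss = 0.4203

G(s) has no poles at the origin.
This is a Type 0 system. Kp = lim_{s→0} G(s) = 40/29.
e_ss = 1/(1 + Kp) = 1/(1 + 40/29) = 29/69 ≈ 0.4203.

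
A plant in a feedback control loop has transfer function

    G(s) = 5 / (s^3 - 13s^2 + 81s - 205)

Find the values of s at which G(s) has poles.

s = 4 + 5j, 4 - 5j, 5

The poles are the roots of the denominator s^3 - 13s^2 + 81s - 205 = 0.
Trying s = 5: the polynomial evaluates to 0, so (s - 5) is a factor.
Dividing out leaves s^2 - 8s + 41 = 0.
The quadratic formula then gives s = 4 ± 5j.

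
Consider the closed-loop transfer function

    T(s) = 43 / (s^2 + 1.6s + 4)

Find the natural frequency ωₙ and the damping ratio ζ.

Compare the denominator to the standard form s^2 + 2ζωₙs + ωₙ².
ωₙ² = 4, so ωₙ = 2 rad/s.
2ζωₙ = 1.6, so ζ = 1.6/(2·2) = 0.4.
With ζ = 0.4 the response is underdamped.

ωₙ = 2 rad/s, ζ = 0.4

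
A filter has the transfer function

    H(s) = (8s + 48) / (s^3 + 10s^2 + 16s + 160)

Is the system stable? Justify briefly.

marginally stable

The denominator s^3 + 10s^2 + 16s + 160 factors as (s^2 + 16)(s + 10), giving poles at s = 4j, -4j, -10.
Since the simple pole(s) at s = ±4j lie on the jω-axis with none in the right half-plane, the system is marginally stable.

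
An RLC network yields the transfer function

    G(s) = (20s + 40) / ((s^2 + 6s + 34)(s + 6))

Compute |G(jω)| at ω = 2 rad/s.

|G(j2)| ≈ 0.2768

Substitute s = j2: numerator = 40 + j40, denominator = 156 + j132.
|G(j2)| = |40 + j40| / |156 + j132| = 56.569 / 204.35 ≈ 0.2768.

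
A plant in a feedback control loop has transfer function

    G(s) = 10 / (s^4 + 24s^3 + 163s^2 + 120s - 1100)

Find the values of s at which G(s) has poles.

The poles are the roots of the denominator s^4 + 24s^3 + 163s^2 + 120s - 1100 = 0.
Trying s = -5: the polynomial evaluates to 0, so (s + 5) is a factor.
Dividing out leaves s^3 + 19s^2 + 68s - 220 = 0.
This factors further as (s - 2)(s + 11)(s + 10) = 0.

s = -5, 2, -11, -10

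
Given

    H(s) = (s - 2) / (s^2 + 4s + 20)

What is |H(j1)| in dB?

|H(j1)|_dB ≈ -18.8 dB

Substitute s = j1: numerator = -2 + j1, denominator = 19 + j4.
|H(j1)| = |-2 + j1| / |19 + j4| = 2.2361 / 19.416 ≈ 0.1152.
In decibels: 20·log₁₀(0.1152) ≈ -18.8 dB.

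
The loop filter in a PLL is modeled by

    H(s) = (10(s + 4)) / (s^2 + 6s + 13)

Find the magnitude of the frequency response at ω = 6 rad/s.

Substitute s = j6: numerator = 40 + j60, denominator = -23 + j36.
|H(j6)| = |40 + j60| / |-23 + j36| = 72.111 / 42.720 ≈ 1.688.

|H(j6)| ≈ 1.688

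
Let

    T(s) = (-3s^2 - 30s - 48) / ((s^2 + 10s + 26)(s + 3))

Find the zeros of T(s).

s = -2, -8

Set the numerator to zero: -3s^2 - 30s - 48 = 0, i.e. -3·(s^2 + 10s + 16) = 0.
Factoring: (s + 2)(s + 8) = 0.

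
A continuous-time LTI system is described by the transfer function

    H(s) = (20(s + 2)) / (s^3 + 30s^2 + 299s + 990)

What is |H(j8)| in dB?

|H(j8)|_dB ≈ -22.1 dB

Substitute s = j8: numerator = 40 + j160, denominator = -930 + j1880.
|H(j8)| = |40 + j160| / |-930 + j1880| = 164.92 / 2097.5 ≈ 0.07863.
In decibels: 20·log₁₀(0.07863) ≈ -22.1 dB.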